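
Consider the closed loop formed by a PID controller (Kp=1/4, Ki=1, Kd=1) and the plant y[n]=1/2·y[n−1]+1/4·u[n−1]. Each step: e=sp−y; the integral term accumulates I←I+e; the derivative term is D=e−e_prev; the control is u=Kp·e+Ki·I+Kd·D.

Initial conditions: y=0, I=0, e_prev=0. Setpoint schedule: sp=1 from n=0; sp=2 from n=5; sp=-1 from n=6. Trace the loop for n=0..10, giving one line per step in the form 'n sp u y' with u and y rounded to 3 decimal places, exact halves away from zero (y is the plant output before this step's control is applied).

0 1 2.250 0.000
1 1 0.984 0.563
2 1 2.063 0.527
3 1 1.934 0.780
4 1 2.196 0.873
5 2 4.413 0.985
6 -1 -3.584 1.596
7 -1 1.242 -0.098
8 -1 -2.163 0.262
9 -1 -1.554 -0.410
10 -1 -2.403 -0.593

(exact arithmetic carried between steps; '≈' marks a value shown rounded to 6 d.p. or computed from one; I and e_prev carry over from the previous line; the table rounds u and y to 3 d.p., halves away from zero)
n=0: y=0, sp=1, e=sp−y=1; I=1, D=e−e_prev=1; u=1/4·1+1·1+1·1=2.25; next y=1/2·0+1/4·2.25=0.5625
n=1: y=0.5625, sp=1, e=sp−y=0.4375; I=1.4375, D=e−e_prev=-0.5625; u=1/4·0.4375+1·1.4375+1·(-0.5625)=0.984375; next y=1/2·0.5625+1/4·0.984375≈0.527344
n=2: y≈0.527344, sp=1, e=sp−y≈0.472656; I≈1.910156, D=e−e_prev≈0.035156; u=1/4·0.472656+1·1.910156+1·0.035156≈2.063477; next y=1/2·0.527344+1/4·2.063477≈0.779541
n=3: y≈0.779541, sp=1, e=sp−y≈0.220459; I≈2.130615, D=e−e_prev≈-0.252197; u=1/4·0.220459+1·2.130615+1·(-0.252197)≈1.933533; next y=1/2·0.779541+1/4·1.933533≈0.873154
n=4: y≈0.873154, sp=1, e=sp−y≈0.126846; I≈2.257462, D=e−e_prev≈-0.093613; u=1/4·0.126846+1·2.257462+1·(-0.093613)≈2.195560; next y=1/2·0.873154+1/4·2.195560≈0.985467
n=5: y≈0.985467, sp=2, e=sp−y≈1.014533; I≈3.271995, D=e−e_prev≈0.887687; u=1/4·1.014533+1·3.271995+1·0.887687≈4.413315; next y=1/2·0.985467+1/4·4.413315≈1.596062
n=6: y≈1.596062, sp=-1, e=sp−y≈-2.596062; I≈0.675932, D=e−e_prev≈-3.610595; u=1/4·(-2.596062)+1·0.675932+1·(-3.610595)≈-3.583678; next y=1/2·1.596062+1/4·(-3.583678)≈-0.097888
n=7: y≈-0.097888, sp=-1, e=sp−y≈-0.902112; I≈-0.226179, D=e−e_prev≈1.693951; u=1/4·(-0.902112)+1·(-0.226179)+1·1.693951≈1.242244; next y=1/2·(-0.097888)+1/4·1.242244≈0.261617
n=8: y≈0.261617, sp=-1, e=sp−y≈-1.261617; I≈-1.487796, D=e−e_prev≈-0.359505; u=1/4·(-1.261617)+1·(-1.487796)+1·(-0.359505)≈-2.162705; next y=1/2·0.261617+1/4·(-2.162705)≈-0.409868
n=9: y≈-0.409868, sp=-1, e=sp−y≈-0.590132; I≈-2.077928, D=e−e_prev≈0.671485; u=1/4·(-0.590132)+1·(-2.077928)+1·0.671485≈-1.553976; next y=1/2·(-0.409868)+1/4·(-1.553976)≈-0.593428
n=10: y≈-0.593428, sp=-1, e=sp−y≈-0.406572; I≈-2.484500, D=e−e_prev≈0.183560; u=1/4·(-0.406572)+1·(-2.484500)+1·0.183560≈-2.402583; next y=1/2·(-0.593428)+1/4·(-2.402583)≈-0.897360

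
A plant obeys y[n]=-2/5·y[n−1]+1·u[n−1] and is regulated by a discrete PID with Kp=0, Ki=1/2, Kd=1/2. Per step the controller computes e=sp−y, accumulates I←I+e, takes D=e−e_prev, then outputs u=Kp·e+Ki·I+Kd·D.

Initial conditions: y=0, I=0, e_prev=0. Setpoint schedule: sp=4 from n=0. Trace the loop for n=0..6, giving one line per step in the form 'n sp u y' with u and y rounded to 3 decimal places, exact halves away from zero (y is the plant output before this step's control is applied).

0 4 4.000 0.000
1 4 0.000 4.000
2 4 7.600 -1.600
3 4 -2.240 8.240
4 4 14.336 -5.536
5 4 -9.870 16.550
6 4 27.939 -16.491

(exact arithmetic carried between steps; '≈' marks a value shown rounded to 6 d.p. or computed from one; I and e_prev carry over from the previous line; the table rounds u and y to 3 d.p., halves away from zero)
n=0: y=0, sp=4, e=sp−y=4; I=4, D=e−e_prev=4; u=0·4+1/2·4+1/2·4=4; next y=-2/5·0+1·4=4
n=1: y=4, sp=4, e=sp−y=0; I=4, D=e−e_prev=-4; u=0·0+1/2·4+1/2·(-4)=0; next y=-2/5·4+1·0=-1.6
n=2: y=-1.6, sp=4, e=sp−y=5.6; I=9.6, D=e−e_prev=5.6; u=0·5.6+1/2·9.6+1/2·5.6=7.6; next y=-2/5·(-1.6)+1·7.6=8.24
n=3: y=8.24, sp=4, e=sp−y=-4.24; I=5.36, D=e−e_prev=-9.84; u=0·(-4.24)+1/2·5.36+1/2·(-9.84)=-2.24; next y=-2/5·8.24+1·(-2.24)=-5.536
n=4: y=-5.536, sp=4, e=sp−y=9.536; I=14.896, D=e−e_prev=13.776; u=0·9.536+1/2·14.896+1/2·13.776=14.336; next y=-2/5·(-5.536)+1·14.336=16.5504
n=5: y=16.5504, sp=4, e=sp−y=-12.5504; I=2.3456, D=e−e_prev=-22.0864; u=0·(-12.5504)+1/2·2.3456+1/2·(-22.0864)=-9.8704; next y=-2/5·16.5504+1·(-9.8704)=-16.49056
n=6: y=-16.49056, sp=4, e=sp−y=20.49056; I=22.83616, D=e−e_prev=33.04096; u=0·20.49056+1/2·22.83616+1/2·33.04096=27.93856; next y=-2/5·(-16.49056)+1·27.93856=34.534784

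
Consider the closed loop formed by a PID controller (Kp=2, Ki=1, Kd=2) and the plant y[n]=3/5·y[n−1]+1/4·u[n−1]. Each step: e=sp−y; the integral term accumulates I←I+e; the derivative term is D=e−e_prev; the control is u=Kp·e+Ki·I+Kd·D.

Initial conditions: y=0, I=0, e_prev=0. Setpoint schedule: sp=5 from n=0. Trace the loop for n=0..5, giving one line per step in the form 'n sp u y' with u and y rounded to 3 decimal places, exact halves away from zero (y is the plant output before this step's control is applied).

(exact arithmetic carried between steps; '≈' marks a value shown rounded to 6 d.p. or computed from one; I and e_prev carry over from the previous line; the table rounds u and y to 3 d.p., halves away from zero)
n=0: y=0, sp=5, e=sp−y=5; I=5, D=e−e_prev=5; u=2·5+1·5+2·5=25; next y=3/5·0+1/4·25=6.25
n=1: y=6.25, sp=5, e=sp−y=-1.25; I=3.75, D=e−e_prev=-6.25; u=2·(-1.25)+1·3.75+2·(-6.25)=-11.25; next y=3/5·6.25+1/4·(-11.25)=0.9375
n=2: y=0.9375, sp=5, e=sp−y=4.0625; I=7.8125, D=e−e_prev=5.3125; u=2·4.0625+1·7.8125+2·5.3125=26.5625; next y=3/5·0.9375+1/4·26.5625=7.203125
n=3: y=7.203125, sp=5, e=sp−y=-2.203125; I=5.609375, D=e−e_prev=-6.265625; u=2·(-2.203125)+1·5.609375+2·(-6.265625)=-11.328125; next y=3/5·7.203125+1/4·(-11.328125)≈1.489844
n=4: y≈1.489844, sp=5, e=sp−y≈3.510156; I≈9.119531, D=e−e_prev≈5.713281; u=2·3.510156+1·9.119531+2·5.713281≈27.566406; next y=3/5·1.489844+1/4·27.566406≈7.785508
n=5: y≈7.785508, sp=5, e=sp−y≈-2.785508; I≈6.334023, D=e−e_prev≈-6.295664; u=2·(-2.785508)+1·6.334023+2·(-6.295664)≈-11.828320; next y=3/5·7.785508+1/4·(-11.828320)≈1.714225

0 5 25.000 0.000
1 5 -11.250 6.250
2 5 26.563 0.938
3 5 -11.328 7.203
4 5 27.566 1.490
5 5 -11.828 7.786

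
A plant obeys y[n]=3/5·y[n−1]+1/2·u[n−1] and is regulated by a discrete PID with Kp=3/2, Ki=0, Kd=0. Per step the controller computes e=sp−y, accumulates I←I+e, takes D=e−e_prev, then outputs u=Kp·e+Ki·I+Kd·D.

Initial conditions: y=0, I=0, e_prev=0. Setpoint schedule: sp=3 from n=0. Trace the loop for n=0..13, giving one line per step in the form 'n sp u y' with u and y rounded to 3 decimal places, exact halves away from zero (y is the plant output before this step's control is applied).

(exact arithmetic carried between steps; '≈' marks a value shown rounded to 6 d.p. or computed from one; I and e_prev carry over from the previous line; the table rounds u and y to 3 d.p., halves away from zero)
n=0: y=0, sp=3, e=sp−y=3; I=3, D=e−e_prev=3; u=3/2·3+0·3+0·3=4.5; next y=3/5·0+1/2·4.5=2.25
n=1: y=2.25, sp=3, e=sp−y=0.75; I=3.75, D=e−e_prev=-2.25; u=3/2·0.75+0·3.75+0·(-2.25)=1.125; next y=3/5·2.25+1/2·1.125=1.9125
n=2: y=1.9125, sp=3, e=sp−y=1.0875; I=4.8375, D=e−e_prev=0.3375; u=3/2·1.0875+0·4.8375+0·0.3375=1.63125; next y=3/5·1.9125+1/2·1.63125=1.963125
n=3: y=1.963125, sp=3, e=sp−y=1.036875; I=5.874375, D=e−e_prev=-0.050625; u=3/2·1.036875+0·5.874375+0·(-0.050625)≈1.555313; next y=3/5·1.963125+1/2·1.555313≈1.955531
n=4: y≈1.955531, sp=3, e=sp−y≈1.044469; I≈6.918844, D=e−e_prev≈0.007594; u=3/2·1.044469+0·6.918844+0·0.007594≈1.566703; next y=3/5·1.955531+1/2·1.566703≈1.956670
n=5: y≈1.956670, sp=3, e=sp−y≈1.043330; I≈7.962173, D=e−e_prev≈-0.001139; u=3/2·1.043330+0·7.962173+0·(-0.001139)≈1.564995; next y=3/5·1.956670+1/2·1.564995≈1.956499
n=6: y≈1.956499, sp=3, e=sp−y≈1.043501; I≈9.005674, D=e−e_prev≈0.000171; u=3/2·1.043501+0·9.005674+0·0.000171≈1.565251; next y=3/5·1.956499+1/2·1.565251≈1.956525
n=7: y≈1.956525, sp=3, e=sp−y≈1.043475; I≈10.049149, D=e−e_prev≈-0.000026; u=3/2·1.043475+0·10.049149+0·(-0.000026)≈1.565212; next y=3/5·1.956525+1/2·1.565212≈1.956521
n=8: y≈1.956521, sp=3, e=sp−y≈1.043479; I≈11.092628, D=e−e_prev≈0.000004; u=3/2·1.043479+0·11.092628+0·0.000004≈1.565218; next y=3/5·1.956521+1/2·1.565218≈1.956522
n=9: y≈1.956522, sp=3, e=sp−y≈1.043478; I≈12.136106, D=e−e_prev≈-0.000001; u=3/2·1.043478+0·12.136106+0·(-0.000001)≈1.565217; next y=3/5·1.956522+1/2·1.565217≈1.956522
n=10: y≈1.956522, sp=3, e=sp−y≈1.043478; I≈13.179584, D=e−e_prev≈0.000000; u=3/2·1.043478+0·13.179584+0·0.000000≈1.565217; next y=3/5·1.956522+1/2·1.565217≈1.956522
n=11: y≈1.956522, sp=3, e=sp−y≈1.043478; I≈14.223062, D=e−e_prev≈0.000000; u=3/2·1.043478+0·14.223062+0·0.000000≈1.565217; next y=3/5·1.956522+1/2·1.565217≈1.956522
n=12: y≈1.956522, sp=3, e=sp−y≈1.043478; I≈15.266541, D=e−e_prev≈0.000000; u=3/2·1.043478+0·15.266541+0·0.000000≈1.565217; next y=3/5·1.956522+1/2·1.565217≈1.956522
n=13: y≈1.956522, sp=3, e=sp−y≈1.043478; I≈16.310019, D=e−e_prev≈0.000000; u=3/2·1.043478+0·16.310019+0·0.000000≈1.565217; next y=3/5·1.956522+1/2·1.565217≈1.956522

0 3 4.500 0.000
1 3 1.125 2.250
2 3 1.631 1.913
3 3 1.555 1.963
4 3 1.567 1.956
5 3 1.565 1.957
6 3 1.565 1.956
7 3 1.565 1.957
8 3 1.565 1.957
9 3 1.565 1.957
10 3 1.565 1.957
11 3 1.565 1.957
12 3 1.565 1.957
13 3 1.565 1.957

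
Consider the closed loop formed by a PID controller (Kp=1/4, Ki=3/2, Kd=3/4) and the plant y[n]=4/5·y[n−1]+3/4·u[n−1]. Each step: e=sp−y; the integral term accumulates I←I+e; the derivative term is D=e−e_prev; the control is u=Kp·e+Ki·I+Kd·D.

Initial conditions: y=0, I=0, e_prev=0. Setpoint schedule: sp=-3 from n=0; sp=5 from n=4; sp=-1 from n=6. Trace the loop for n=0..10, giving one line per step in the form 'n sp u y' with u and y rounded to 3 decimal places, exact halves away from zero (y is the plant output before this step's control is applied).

(exact arithmetic carried between steps; '≈' marks a value shown rounded to 6 d.p. or computed from one; I and e_prev carry over from the previous line; the table rounds u and y to 3 d.p., halves away from zero)
n=0: y=0, sp=-3, e=sp−y=-3; I=-3, D=e−e_prev=-3; u=1/4·(-3)+3/2·(-3)+3/4·(-3)=-7.5; next y=4/5·0+3/4·(-7.5)=-5.625
n=1: y=-5.625, sp=-3, e=sp−y=2.625; I=-0.375, D=e−e_prev=5.625; u=1/4·2.625+3/2·(-0.375)+3/4·5.625=4.3125; next y=4/5·(-5.625)+3/4·4.3125=-1.265625
n=2: y=-1.265625, sp=-3, e=sp−y=-1.734375; I=-2.109375, D=e−e_prev=-4.359375; u=1/4·(-1.734375)+3/2·(-2.109375)+3/4·(-4.359375)≈-6.867188; next y=4/5·(-1.265625)+3/4·(-6.867188)≈-6.162891
n=3: y≈-6.162891, sp=-3, e=sp−y≈3.162891; I≈1.053516, D=e−e_prev≈4.897266; u=1/4·3.162891+3/2·1.053516+3/4·4.897266≈6.043945; next y=4/5·(-6.162891)+3/4·6.043945≈-0.397354
n=4: y≈-0.397354, sp=5, e=sp−y≈5.397354; I≈6.450869, D=e−e_prev≈2.234463; u=1/4·5.397354+3/2·6.450869+3/4·2.234463≈12.701489; next y=4/5·(-0.397354)+3/4·12.701489≈9.208234
n=5: y≈9.208234, sp=5, e=sp−y≈-4.208234; I≈2.242635, D=e−e_prev≈-9.605588; u=1/4·(-4.208234)+3/2·2.242635+3/4·(-9.605588)≈-4.892297; next y=4/5·9.208234+3/4·(-4.892297)≈3.697365
n=6: y≈3.697365, sp=-1, e=sp−y≈-4.697365; I≈-2.454730, D=e−e_prev≈-0.489131; u=1/4·(-4.697365)+3/2·(-2.454730)+3/4·(-0.489131)≈-5.223284; next y=4/5·3.697365+3/4·(-5.223284)≈-0.959571
n=7: y≈-0.959571, sp=-1, e=sp−y≈-0.040429; I≈-2.495159, D=e−e_prev≈4.656936; u=1/4·(-0.040429)+3/2·(-2.495159)+3/4·4.656936≈-0.260144; next y=4/5·(-0.959571)+3/4·(-0.260144)≈-0.962764
n=8: y≈-0.962764, sp=-1, e=sp−y≈-0.037236; I≈-2.532394, D=e−e_prev≈0.003193; u=1/4·(-0.037236)+3/2·(-2.532394)+3/4·0.003193≈-3.805505; next y=4/5·(-0.962764)+3/4·(-3.805505)≈-3.624340
n=9: y≈-3.624340, sp=-1, e=sp−y≈2.624340; I≈0.091946, D=e−e_prev≈2.661576; u=1/4·2.624340+3/2·0.091946+3/4·2.661576≈2.790186; next y=4/5·(-3.624340)+3/4·2.790186≈-0.806833
n=10: y≈-0.806833, sp=-1, e=sp−y≈-0.193167; I≈-0.101221, D=e−e_prev≈-2.817508; u=1/4·(-0.193167)+3/2·(-0.101221)+3/4·(-2.817508)≈-2.313255; next y=4/5·(-0.806833)+3/4·(-2.313255)≈-2.380407

0 -3 -7.500 0.000
1 -3 4.313 -5.625
2 -3 -6.867 -1.266
3 -3 6.044 -6.163
4 5 12.701 -0.397
5 5 -4.892 9.208
6 -1 -5.223 3.697
7 -1 -0.260 -0.960
8 -1 -3.806 -0.963
9 -1 2.790 -3.624
10 -1 -2.313 -0.807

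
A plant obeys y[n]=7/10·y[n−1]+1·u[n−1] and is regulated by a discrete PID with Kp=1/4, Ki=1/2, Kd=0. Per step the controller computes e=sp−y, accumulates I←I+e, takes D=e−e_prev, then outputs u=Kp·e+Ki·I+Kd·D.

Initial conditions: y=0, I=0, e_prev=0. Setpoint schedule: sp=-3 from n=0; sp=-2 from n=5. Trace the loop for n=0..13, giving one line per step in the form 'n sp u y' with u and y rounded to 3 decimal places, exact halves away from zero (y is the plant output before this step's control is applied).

(exact arithmetic carried between steps; '≈' marks a value shown rounded to 6 d.p. or computed from one; I and e_prev carry over from the previous line; the table rounds u and y to 3 d.p., halves away from zero)
n=0: y=0, sp=-3, e=sp−y=-3; I=-3, D=e−e_prev=-3; u=1/4·(-3)+1/2·(-3)+0·(-3)=-2.25; next y=7/10·0+1·(-2.25)=-2.25
n=1: y=-2.25, sp=-3, e=sp−y=-0.75; I=-3.75, D=e−e_prev=2.25; u=1/4·(-0.75)+1/2·(-3.75)+0·2.25=-2.0625; next y=7/10·(-2.25)+1·(-2.0625)=-3.6375
n=2: y=-3.6375, sp=-3, e=sp−y=0.6375; I=-3.1125, D=e−e_prev=1.3875; u=1/4·0.6375+1/2·(-3.1125)+0·1.3875=-1.396875; next y=7/10·(-3.6375)+1·(-1.396875)=-3.943125
n=3: y=-3.943125, sp=-3, e=sp−y=0.943125; I=-2.169375, D=e−e_prev=0.305625; u=1/4·0.943125+1/2·(-2.169375)+0·0.305625≈-0.848906; next y=7/10·(-3.943125)+1·(-0.848906)≈-3.609094
n=4: y≈-3.609094, sp=-3, e=sp−y≈0.609094; I≈-1.560281, D=e−e_prev≈-0.334031; u=1/4·0.609094+1/2·(-1.560281)+0·(-0.334031)≈-0.627867; next y=7/10·(-3.609094)+1·(-0.627867)≈-3.154233
n=5: y≈-3.154233, sp=-2, e=sp−y≈1.154233; I≈-0.406048, D=e−e_prev≈0.545139; u=1/4·1.154233+1/2·(-0.406048)+0·0.545139≈0.085534; next y=7/10·(-3.154233)+1·0.085534≈-2.122429
n=6: y≈-2.122429, sp=-2, e=sp−y≈0.122429; I≈-0.283619, D=e−e_prev≈-1.031804; u=1/4·0.122429+1/2·(-0.283619)+0·(-1.031804)≈-0.111202; next y=7/10·(-2.122429)+1·(-0.111202)≈-1.596903
n=7: y≈-1.596903, sp=-2, e=sp−y≈-0.403097; I≈-0.686717, D=e−e_prev≈-0.525526; u=1/4·(-0.403097)+1/2·(-0.686717)+0·(-0.525526)≈-0.444133; next y=7/10·(-1.596903)+1·(-0.444133)≈-1.561965
n=8: y≈-1.561965, sp=-2, e=sp−y≈-0.438035; I≈-1.124752, D=e−e_prev≈-0.034938; u=1/4·(-0.438035)+1/2·(-1.124752)+0·(-0.034938)≈-0.671885; next y=7/10·(-1.561965)+1·(-0.671885)≈-1.765260
n=9: y≈-1.765260, sp=-2, e=sp−y≈-0.234740; I≈-1.359492, D=e−e_prev≈0.203296; u=1/4·(-0.234740)+1/2·(-1.359492)+0·0.203296≈-0.738431; next y=7/10·(-1.765260)+1·(-0.738431)≈-1.974113
n=10: y≈-1.974113, sp=-2, e=sp−y≈-0.025887; I≈-1.385379, D=e−e_prev≈0.208853; u=1/4·(-0.025887)+1/2·(-1.385379)+0·0.208853≈-0.699161; next y=7/10·(-1.974113)+1·(-0.699161)≈-2.081040
n=11: y≈-2.081040, sp=-2, e=sp−y≈0.081040; I≈-1.304339, D=e−e_prev≈0.106927; u=1/4·0.081040+1/2·(-1.304339)+0·0.106927≈-0.631909; next y=7/10·(-2.081040)+1·(-0.631909)≈-2.088637
n=12: y≈-2.088637, sp=-2, e=sp−y≈0.088637; I≈-1.215701, D=e−e_prev≈0.007597; u=1/4·0.088637+1/2·(-1.215701)+0·0.007597≈-0.585691; next y=7/10·(-2.088637)+1·(-0.585691)≈-2.047737
n=13: y≈-2.047737, sp=-2, e=sp−y≈0.047737; I≈-1.167964, D=e−e_prev≈-0.040900; u=1/4·0.047737+1/2·(-1.167964)+0·(-0.040900)≈-0.572048; next y=7/10·(-2.047737)+1·(-0.572048)≈-2.005464

0 -3 -2.250 0.000
1 -3 -2.063 -2.250
2 -3 -1.397 -3.638
3 -3 -0.849 -3.943
4 -3 -0.628 -3.609
5 -2 0.086 -3.154
6 -2 -0.111 -2.122
7 -2 -0.444 -1.597
8 -2 -0.672 -1.562
9 -2 -0.738 -1.765
10 -2 -0.699 -1.974
11 -2 -0.632 -2.081
12 -2 -0.586 -2.089
13 -2 -0.572 -2.048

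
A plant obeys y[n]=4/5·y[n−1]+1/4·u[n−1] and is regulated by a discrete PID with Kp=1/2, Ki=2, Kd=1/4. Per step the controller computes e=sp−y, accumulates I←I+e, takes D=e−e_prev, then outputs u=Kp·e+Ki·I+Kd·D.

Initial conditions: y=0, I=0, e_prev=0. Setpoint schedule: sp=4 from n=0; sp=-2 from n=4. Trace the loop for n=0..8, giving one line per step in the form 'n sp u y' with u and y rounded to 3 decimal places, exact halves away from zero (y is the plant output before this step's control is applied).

0 4 11.000 0.000
1 4 10.438 2.750
2 4 7.962 4.809
3 4 4.029 5.838
4 -2 -15.449 5.678
5 -2 -15.600 0.680
6 -2 -11.110 -3.356
7 -2 -3.615 -5.463
8 -2 2.264 -5.274

(exact arithmetic carried between steps; '≈' marks a value shown rounded to 6 d.p. or computed from one; I and e_prev carry over from the previous line; the table rounds u and y to 3 d.p., halves away from zero)
n=0: y=0, sp=4, e=sp−y=4; I=4, D=e−e_prev=4; u=1/2·4+2·4+1/4·4=11; next y=4/5·0+1/4·11=2.75
n=1: y=2.75, sp=4, e=sp−y=1.25; I=5.25, D=e−e_prev=-2.75; u=1/2·1.25+2·5.25+1/4·(-2.75)=10.4375; next y=4/5·2.75+1/4·10.4375=4.809375
n=2: y=4.809375, sp=4, e=sp−y=-0.809375; I=4.440625, D=e−e_prev=-2.059375; u=1/2·(-0.809375)+2·4.440625+1/4·(-2.059375)≈7.961719; next y=4/5·4.809375+1/4·7.961719≈5.837930
n=3: y≈5.837930, sp=4, e=sp−y≈-1.837930; I≈2.602695, D=e−e_prev≈-1.028555; u=1/2·(-1.837930)+2·2.602695+1/4·(-1.028555)≈4.029287; next y=4/5·5.837930+1/4·4.029287≈5.677666
n=4: y≈5.677666, sp=-2, e=sp−y≈-7.677666; I≈-5.074970, D=e−e_prev≈-5.839736; u=1/2·(-7.677666)+2·(-5.074970)+1/4·(-5.839736)≈-15.448707; next y=4/5·5.677666+1/4·(-15.448707)≈0.679956
n=5: y≈0.679956, sp=-2, e=sp−y≈-2.679956; I≈-7.754926, D=e−e_prev≈4.997710; u=1/2·(-2.679956)+2·(-7.754926)+1/4·4.997710≈-15.600402; next y=4/5·0.679956+1/4·(-15.600402)≈-3.356136
n=6: y≈-3.356136, sp=-2, e=sp−y≈1.356136; I≈-6.398790, D=e−e_prev≈4.036092; u=1/2·1.356136+2·(-6.398790)+1/4·4.036092≈-11.110489; next y=4/5·(-3.356136)+1/4·(-11.110489)≈-5.462531
n=7: y≈-5.462531, sp=-2, e=sp−y≈3.462531; I≈-2.936259, D=e−e_prev≈2.106395; u=1/2·3.462531+2·(-2.936259)+1/4·2.106395≈-3.614653; next y=4/5·(-5.462531)+1/4·(-3.614653)≈-5.273688
n=8: y≈-5.273688, sp=-2, e=sp−y≈3.273688; I≈0.337429, D=e−e_prev≈-0.188843; u=1/2·3.273688+2·0.337429+1/4·(-0.188843)≈2.264492; next y=4/5·(-5.273688)+1/4·2.264492≈-3.652828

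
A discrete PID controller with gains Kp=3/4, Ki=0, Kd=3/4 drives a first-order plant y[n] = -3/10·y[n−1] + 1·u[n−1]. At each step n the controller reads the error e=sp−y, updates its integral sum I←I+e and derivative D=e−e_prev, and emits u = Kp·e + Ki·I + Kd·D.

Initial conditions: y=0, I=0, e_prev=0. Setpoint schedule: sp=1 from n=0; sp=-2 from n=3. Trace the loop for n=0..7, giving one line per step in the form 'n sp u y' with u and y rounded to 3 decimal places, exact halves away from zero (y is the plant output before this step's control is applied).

(exact arithmetic carried between steps; '≈' marks a value shown rounded to 6 d.p. or computed from one; I and e_prev carry over from the previous line; the table rounds u and y to 3 d.p., halves away from zero)
n=0: y=0, sp=1, e=sp−y=1; I=1, D=e−e_prev=1; u=3/4·1+0·1+3/4·1=1.5; next y=-3/10·0+1·1.5=1.5
n=1: y=1.5, sp=1, e=sp−y=-0.5; I=0.5, D=e−e_prev=-1.5; u=3/4·(-0.5)+0·0.5+3/4·(-1.5)=-1.5; next y=-3/10·1.5+1·(-1.5)=-1.95
n=2: y=-1.95, sp=1, e=sp−y=2.95; I=3.45, D=e−e_prev=3.45; u=3/4·2.95+0·3.45+3/4·3.45=4.8; next y=-3/10·(-1.95)+1·4.8=5.385
n=3: y=5.385, sp=-2, e=sp−y=-7.385; I=-3.935, D=e−e_prev=-10.335; u=3/4·(-7.385)+0·(-3.935)+3/4·(-10.335)=-13.29; next y=-3/10·5.385+1·(-13.29)=-14.9055
n=4: y=-14.9055, sp=-2, e=sp−y=12.9055; I=8.9705, D=e−e_prev=20.2905; u=3/4·12.9055+0·8.9705+3/4·20.2905=24.897; next y=-3/10·(-14.9055)+1·24.897=29.36865
n=5: y=29.36865, sp=-2, e=sp−y=-31.36865; I=-22.39815, D=e−e_prev=-44.27415; u=3/4·(-31.36865)+0·(-22.39815)+3/4·(-44.27415)=-56.7321; next y=-3/10·29.36865+1·(-56.7321)=-65.542695
n=6: y=-65.542695, sp=-2, e=sp−y=63.542695; I=41.144545, D=e−e_prev=94.911345; u=3/4·63.542695+0·41.144545+3/4·94.911345=118.84053; next y=-3/10·(-65.542695)+1·118.84053≈138.503339
n=7: y≈138.503339, sp=-2, e=sp−y≈-140.503339; I≈-99.358794, D=e−e_prev≈-204.046034; u=3/4·(-140.503339)+0·(-99.358794)+3/4·(-204.046034)≈-258.412029; next y=-3/10·138.503339+1·(-258.412029)≈-299.963031

0 1 1.500 0.000
1 1 -1.500 1.500
2 1 4.800 -1.950
3 -2 -13.290 5.385
4 -2 24.897 -14.906
5 -2 -56.732 29.369
6 -2 118.841 -65.543
7 -2 -258.412 138.503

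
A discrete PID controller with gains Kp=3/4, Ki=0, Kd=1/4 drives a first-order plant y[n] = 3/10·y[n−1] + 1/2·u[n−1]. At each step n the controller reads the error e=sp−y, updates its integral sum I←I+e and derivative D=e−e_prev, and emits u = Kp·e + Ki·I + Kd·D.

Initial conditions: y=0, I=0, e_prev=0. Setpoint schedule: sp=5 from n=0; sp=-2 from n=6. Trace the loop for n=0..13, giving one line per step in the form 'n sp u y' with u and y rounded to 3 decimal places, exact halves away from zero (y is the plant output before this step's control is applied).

(exact arithmetic carried between steps; '≈' marks a value shown rounded to 6 d.p. or computed from one; I and e_prev carry over from the previous line; the table rounds u and y to 3 d.p., halves away from zero)
n=0: y=0, sp=5, e=sp−y=5; I=5, D=e−e_prev=5; u=3/4·5+0·5+1/4·5=5; next y=3/10·0+1/2·5=2.5
n=1: y=2.5, sp=5, e=sp−y=2.5; I=7.5, D=e−e_prev=-2.5; u=3/4·2.5+0·7.5+1/4·(-2.5)=1.25; next y=3/10·2.5+1/2·1.25=1.375
n=2: y=1.375, sp=5, e=sp−y=3.625; I=11.125, D=e−e_prev=1.125; u=3/4·3.625+0·11.125+1/4·1.125=3; next y=3/10·1.375+1/2·3=1.9125
n=3: y=1.9125, sp=5, e=sp−y=3.0875; I=14.2125, D=e−e_prev=-0.5375; u=3/4·3.0875+0·14.2125+1/4·(-0.5375)=2.18125; next y=3/10·1.9125+1/2·2.18125=1.664375
n=4: y=1.664375, sp=5, e=sp−y=3.335625; I=17.548125, D=e−e_prev=0.248125; u=3/4·3.335625+0·17.548125+1/4·0.248125=2.56375; next y=3/10·1.664375+1/2·2.56375≈1.781188
n=5: y≈1.781188, sp=5, e=sp−y≈3.218813; I≈20.766938, D=e−e_prev≈-0.116813; u=3/4·3.218813+0·20.766938+1/4·(-0.116813)≈2.384906; next y=3/10·1.781188+1/2·2.384906≈1.726809
n=6: y≈1.726809, sp=-2, e=sp−y≈-3.726809; I≈17.040128, D=e−e_prev≈-6.945622; u=3/4·(-3.726809)+0·17.040128+1/4·(-6.945622)≈-4.531513; next y=3/10·1.726809+1/2·(-4.531513)≈-1.747713
n=7: y≈-1.747713, sp=-2, e=sp−y≈-0.252287; I≈16.787842, D=e−e_prev≈3.474523; u=3/4·(-0.252287)+0·16.787842+1/4·3.474523≈0.679416; next y=3/10·(-1.747713)+1/2·0.679416≈-0.184606
n=8: y≈-0.184606, sp=-2, e=sp−y≈-1.815394; I≈14.972448, D=e−e_prev≈-1.563107; u=3/4·(-1.815394)+0·14.972448+1/4·(-1.563107)≈-1.752322; next y=3/10·(-0.184606)+1/2·(-1.752322)≈-0.931543
n=9: y≈-0.931543, sp=-2, e=sp−y≈-1.068457; I≈13.903991, D=e−e_prev≈0.746937; u=3/4·(-1.068457)+0·13.903991+1/4·0.746937≈-0.614609; next y=3/10·(-0.931543)+1/2·(-0.614609)≈-0.586767
n=10: y≈-0.586767, sp=-2, e=sp−y≈-1.413233; I≈12.490758, D=e−e_prev≈-0.344776; u=3/4·(-1.413233)+0·12.490758+1/4·(-0.344776)≈-1.146119; next y=3/10·(-0.586767)+1/2·(-1.146119)≈-0.749089
n=11: y≈-0.749089, sp=-2, e=sp−y≈-1.250911; I≈11.239847, D=e−e_prev≈0.162322; u=3/4·(-1.250911)+0·11.239847+1/4·0.162322≈-0.897602; next y=3/10·(-0.749089)+1/2·(-0.897602)≈-0.673528
n=12: y≈-0.673528, sp=-2, e=sp−y≈-1.326472; I≈9.913375, D=e−e_prev≈-0.075561; u=3/4·(-1.326472)+0·9.913375+1/4·(-0.075561)≈-1.013744; next y=3/10·(-0.673528)+1/2·(-1.013744)≈-0.708931
n=13: y≈-0.708931, sp=-2, e=sp−y≈-1.291069; I≈8.622306, D=e−e_prev≈0.035403; u=3/4·(-1.291069)+0·8.622306+1/4·0.035403≈-0.959451; next y=3/10·(-0.708931)+1/2·(-0.959451)≈-0.692405

0 5 5.000 0.000
1 5 1.250 2.500
2 5 3.000 1.375
3 5 2.181 1.913
4 5 2.564 1.664
5 5 2.385 1.781
6 -2 -4.532 1.727
7 -2 0.679 -1.748
8 -2 -1.752 -0.185
9 -2 -0.615 -0.932
10 -2 -1.146 -0.587
11 -2 -0.898 -0.749
12 -2 -1.014 -0.674
13 -2 -0.959 -0.709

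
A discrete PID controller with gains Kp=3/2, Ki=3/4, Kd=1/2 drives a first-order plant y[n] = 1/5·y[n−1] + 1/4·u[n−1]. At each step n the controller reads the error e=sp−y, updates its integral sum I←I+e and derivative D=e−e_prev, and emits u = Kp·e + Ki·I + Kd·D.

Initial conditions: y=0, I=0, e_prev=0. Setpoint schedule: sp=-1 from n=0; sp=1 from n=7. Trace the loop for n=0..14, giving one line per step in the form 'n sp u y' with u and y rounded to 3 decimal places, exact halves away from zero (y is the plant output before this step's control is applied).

(exact arithmetic carried between steps; '≈' marks a value shown rounded to 6 d.p. or computed from one; I and e_prev carry over from the previous line; the table rounds u and y to 3 d.p., halves away from zero)
n=0: y=0, sp=-1, e=sp−y=-1; I=-1, D=e−e_prev=-1; u=3/2·(-1)+3/4·(-1)+1/2·(-1)=-2.75; next y=1/5·0+1/4·(-2.75)=-0.6875
n=1: y=-0.6875, sp=-1, e=sp−y=-0.3125; I=-1.3125, D=e−e_prev=0.6875; u=3/2·(-0.3125)+3/4·(-1.3125)+1/2·0.6875=-1.109375; next y=1/5·(-0.6875)+1/4·(-1.109375)≈-0.414844
n=2: y≈-0.414844, sp=-1, e=sp−y≈-0.585156; I≈-1.897656, D=e−e_prev≈-0.272656; u=3/2·(-0.585156)+3/4·(-1.897656)+1/2·(-0.272656)≈-2.437305; next y=1/5·(-0.414844)+1/4·(-2.437305)≈-0.692295
n=3: y≈-0.692295, sp=-1, e=sp−y≈-0.307705; I≈-2.205361, D=e−e_prev≈0.277451; u=3/2·(-0.307705)+3/4·(-2.205361)+1/2·0.277451≈-1.976853; next y=1/5·(-0.692295)+1/4·(-1.976853)≈-0.632672
n=4: y≈-0.632672, sp=-1, e=sp−y≈-0.367328; I≈-2.572689, D=e−e_prev≈-0.059623; u=3/2·(-0.367328)+3/4·(-2.572689)+1/2·(-0.059623)≈-2.510320; next y=1/5·(-0.632672)+1/4·(-2.510320)≈-0.754114
n=5: y≈-0.754114, sp=-1, e=sp−y≈-0.245886; I≈-2.818575, D=e−e_prev≈0.121442; u=3/2·(-0.245886)+3/4·(-2.818575)+1/2·0.121442≈-2.422038; next y=1/5·(-0.754114)+1/4·(-2.422038)≈-0.756332
n=6: y≈-0.756332, sp=-1, e=sp−y≈-0.243668; I≈-3.062242, D=e−e_prev≈0.002218; u=3/2·(-0.243668)+3/4·(-3.062242)+1/2·0.002218≈-2.661074; next y=1/5·(-0.756332)+1/4·(-2.661074)≈-0.816535
n=7: y≈-0.816535, sp=1, e=sp−y≈1.816535; I≈-1.245707, D=e−e_prev≈2.060203; u=3/2·1.816535+3/4·(-1.245707)+1/2·2.060203≈2.820623; next y=1/5·(-0.816535)+1/4·2.820623≈0.541849
n=8: y≈0.541849, sp=1, e=sp−y≈0.458151; I≈-0.787556, D=e−e_prev≈-1.358384; u=3/2·0.458151+3/4·(-0.787556)+1/2·(-1.358384)≈-0.582632; next y=1/5·0.541849+1/4·(-0.582632)≈-0.037288
n=9: y≈-0.037288, sp=1, e=sp−y≈1.037288; I≈0.249732, D=e−e_prev≈0.579137; u=3/2·1.037288+3/4·0.249732+1/2·0.579137≈2.032800; next y=1/5·(-0.037288)+1/4·2.032800≈0.500742
n=10: y≈0.500742, sp=1, e=sp−y≈0.499258; I≈0.748990, D=e−e_prev≈-0.538031; u=3/2·0.499258+3/4·0.748990+1/2·(-0.538031)≈1.041613; next y=1/5·0.500742+1/4·1.041613≈0.360552
n=11: y≈0.360552, sp=1, e=sp−y≈0.639448; I≈1.388438, D=e−e_prev≈0.140191; u=3/2·0.639448+3/4·1.388438+1/2·0.140191≈2.070596; next y=1/5·0.360552+1/4·2.070596≈0.589759
n=12: y≈0.589759, sp=1, e=sp−y≈0.410241; I≈1.798679, D=e−e_prev≈-0.229208; u=3/2·0.410241+3/4·1.798679+1/2·(-0.229208)≈1.849766; next y=1/5·0.589759+1/4·1.849766≈0.580393
n=13: y≈0.580393, sp=1, e=sp−y≈0.419607; I≈2.218285, D=e−e_prev≈0.009366; u=3/2·0.419607+3/4·2.218285+1/2·0.009366≈2.297807; next y=1/5·0.580393+1/4·2.297807≈0.690530
n=14: y≈0.690530, sp=1, e=sp−y≈0.309470; I≈2.527755, D=e−e_prev≈-0.110137; u=3/2·0.309470+3/4·2.527755+1/2·(-0.110137)≈2.304952; next y=1/5·0.690530+1/4·2.304952≈0.714344

0 -1 -2.750 0.000
1 -1 -1.109 -0.688
2 -1 -2.437 -0.415
3 -1 -1.977 -0.692
4 -1 -2.510 -0.633
5 -1 -2.422 -0.754
6 -1 -2.661 -0.756
7 1 2.821 -0.817
8 1 -0.583 0.542
9 1 2.033 -0.037
10 1 1.042 0.501
11 1 2.071 0.361
12 1 1.850 0.590
13 1 2.298 0.580
14 1 2.305 0.691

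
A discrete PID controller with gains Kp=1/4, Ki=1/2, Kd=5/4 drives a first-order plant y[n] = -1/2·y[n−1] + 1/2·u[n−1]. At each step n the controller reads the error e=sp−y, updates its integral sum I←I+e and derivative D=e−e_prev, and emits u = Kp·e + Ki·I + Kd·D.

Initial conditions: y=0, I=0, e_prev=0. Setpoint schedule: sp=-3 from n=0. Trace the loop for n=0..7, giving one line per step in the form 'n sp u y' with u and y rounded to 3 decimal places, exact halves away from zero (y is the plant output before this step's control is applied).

0 -3 -6.000 0.000
1 -3 2.250 -3.000
2 -3 -12.750 2.625
3 -3 12.094 -7.688
4 -3 -33.609 9.891
5 -3 45.199 -21.750
6 -3 -95.426 33.475
7 -3 151.217 -64.450

(exact arithmetic carried between steps; '≈' marks a value shown rounded to 6 d.p. or computed from one; I and e_prev carry over from the previous line; the table rounds u and y to 3 d.p., halves away from zero)
n=0: y=0, sp=-3, e=sp−y=-3; I=-3, D=e−e_prev=-3; u=1/4·(-3)+1/2·(-3)+5/4·(-3)=-6; next y=-1/2·0+1/2·(-6)=-3
n=1: y=-3, sp=-3, e=sp−y=0; I=-3, D=e−e_prev=3; u=1/4·0+1/2·(-3)+5/4·3=2.25; next y=-1/2·(-3)+1/2·2.25=2.625
n=2: y=2.625, sp=-3, e=sp−y=-5.625; I=-8.625, D=e−e_prev=-5.625; u=1/4·(-5.625)+1/2·(-8.625)+5/4·(-5.625)=-12.75; next y=-1/2·2.625+1/2·(-12.75)=-7.6875
n=3: y=-7.6875, sp=-3, e=sp−y=4.6875; I=-3.9375, D=e−e_prev=10.3125; u=1/4·4.6875+1/2·(-3.9375)+5/4·10.3125=12.09375; next y=-1/2·(-7.6875)+1/2·12.09375=9.890625
n=4: y=9.890625, sp=-3, e=sp−y=-12.890625; I=-16.828125, D=e−e_prev=-17.578125; u=1/4·(-12.890625)+1/2·(-16.828125)+5/4·(-17.578125)=-33.609375; next y=-1/2·9.890625+1/2·(-33.609375)=-21.75
n=5: y=-21.75, sp=-3, e=sp−y=18.75; I=1.921875, D=e−e_prev=31.640625; u=1/4·18.75+1/2·1.921875+5/4·31.640625≈45.199219; next y=-1/2·(-21.75)+1/2·45.199219≈33.474609
n=6: y≈33.474609, sp=-3, e=sp−y≈-36.474609; I≈-34.552734, D=e−e_prev≈-55.224609; u=1/4·(-36.474609)+1/2·(-34.552734)+5/4·(-55.224609)≈-95.425781; next y=-1/2·33.474609+1/2·(-95.425781)≈-64.450195
n=7: y≈-64.450195, sp=-3, e=sp−y≈61.450195; I≈26.897461, D=e−e_prev≈97.924805; u=1/4·61.450195+1/2·26.897461+5/4·97.924805≈151.217285; next y=-1/2·(-64.450195)+1/2·151.217285≈107.833740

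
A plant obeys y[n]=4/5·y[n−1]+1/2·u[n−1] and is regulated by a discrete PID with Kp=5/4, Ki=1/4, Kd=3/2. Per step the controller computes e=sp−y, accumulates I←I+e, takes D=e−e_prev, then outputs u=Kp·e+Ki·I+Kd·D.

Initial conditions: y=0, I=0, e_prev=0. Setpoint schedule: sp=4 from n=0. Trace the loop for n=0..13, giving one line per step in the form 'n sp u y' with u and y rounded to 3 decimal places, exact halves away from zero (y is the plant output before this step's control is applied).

(exact arithmetic carried between steps; '≈' marks a value shown rounded to 6 d.p. or computed from one; I and e_prev carry over from the previous line; the table rounds u and y to 3 d.p., halves away from zero)
n=0: y=0, sp=4, e=sp−y=4; I=4, D=e−e_prev=4; u=5/4·4+1/4·4+3/2·4=12; next y=4/5·0+1/2·12=6
n=1: y=6, sp=4, e=sp−y=-2; I=2, D=e−e_prev=-6; u=5/4·(-2)+1/4·2+3/2·(-6)=-11; next y=4/5·6+1/2·(-11)=-0.7
n=2: y=-0.7, sp=4, e=sp−y=4.7; I=6.7, D=e−e_prev=6.7; u=5/4·4.7+1/4·6.7+3/2·6.7=17.6; next y=4/5·(-0.7)+1/2·17.6=8.24
n=3: y=8.24, sp=4, e=sp−y=-4.24; I=2.46, D=e−e_prev=-8.94; u=5/4·(-4.24)+1/4·2.46+3/2·(-8.94)=-18.095; next y=4/5·8.24+1/2·(-18.095)=-2.4555
n=4: y=-2.4555, sp=4, e=sp−y=6.4555; I=8.9155, D=e−e_prev=10.6955; u=5/4·6.4555+1/4·8.9155+3/2·10.6955=26.3415; next y=4/5·(-2.4555)+1/2·26.3415=11.20635
n=5: y=11.20635, sp=4, e=sp−y=-7.20635; I=1.70915, D=e−e_prev=-13.66185; u=5/4·(-7.20635)+1/4·1.70915+3/2·(-13.66185)=-29.073425; next y=4/5·11.20635+1/2·(-29.073425)≈-5.571633
n=6: y≈-5.571633, sp=4, e=sp−y≈9.571633; I≈11.280783, D=e−e_prev≈16.777983; u=5/4·9.571633+1/4·11.280783+3/2·16.777983≈39.95171; next y=4/5·(-5.571633)+1/2·39.95171≈15.518549
n=7: y=15.518549, sp=4, e=sp−y=-11.518549; I≈-0.237767, D=e−e_prev≈-21.090182; u=5/4·(-11.518549)+1/4·(-0.237767)+3/2·(-21.090182)≈-46.092900; next y=4/5·15.518549+1/2·(-46.092900)≈-10.631611
n=8: y≈-10.631611, sp=4, e=sp−y≈14.631611; I≈14.393844, D=e−e_prev≈26.150160; u=5/4·14.631611+1/4·14.393844+3/2·26.150160≈61.113214; next y=4/5·(-10.631611)+1/2·61.113214≈22.051319
n=9: y≈22.051319, sp=4, e=sp−y≈-18.051319; I≈-3.657474, D=e−e_prev≈-32.682929; u=5/4·(-18.051319)+1/4·(-3.657474)+3/2·(-32.682929)≈-72.502911; next y=4/5·22.051319+1/2·(-72.502911)≈-18.610401
n=10: y≈-18.610401, sp=4, e=sp−y≈22.610401; I≈18.952926, D=e−e_prev≈40.661719; u=5/4·22.610401+1/4·18.952926+3/2·40.661719≈93.993811; next y=4/5·(-18.610401)+1/2·93.993811≈32.108585
n=11: y≈32.108585, sp=4, e=sp−y≈-28.108585; I≈-9.155659, D=e−e_prev≈-50.718986; u=5/4·(-28.108585)+1/4·(-9.155659)+3/2·(-50.718986)≈-113.503124; next y=4/5·32.108585+1/2·(-113.503124)≈-31.064694
n=12: y≈-31.064694, sp=4, e=sp−y≈35.064694; I≈25.909036, D=e−e_prev≈63.173279; u=5/4·35.064694+1/4·25.909036+3/2·63.173279≈145.068045; next y=4/5·(-31.064694)+1/2·145.068045≈47.682267
n=13: y≈47.682267, sp=4, e=sp−y≈-43.682267; I≈-17.773232, D=e−e_prev≈-78.746962; u=5/4·(-43.682267)+1/4·(-17.773232)+3/2·(-78.746962)≈-177.166584; next y=4/5·47.682267+1/2·(-177.166584)≈-50.437478

0 4 12.000 0.000
1 4 -11.000 6.000
2 4 17.600 -0.700
3 4 -18.095 8.240
4 4 26.342 -2.456
5 4 -29.073 11.206
6 4 39.952 -5.572
7 4 -46.093 15.519
8 4 61.113 -10.632
9 4 -72.503 22.051
10 4 93.994 -18.610
11 4 -113.503 32.109
12 4 145.068 -31.065
13 4 -177.167 47.682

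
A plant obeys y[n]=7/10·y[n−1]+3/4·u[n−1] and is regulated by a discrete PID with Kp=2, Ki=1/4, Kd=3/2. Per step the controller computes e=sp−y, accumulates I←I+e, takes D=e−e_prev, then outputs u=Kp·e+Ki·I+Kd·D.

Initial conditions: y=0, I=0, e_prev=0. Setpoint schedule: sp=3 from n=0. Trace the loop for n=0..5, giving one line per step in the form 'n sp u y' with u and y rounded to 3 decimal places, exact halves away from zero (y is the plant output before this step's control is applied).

0 3 11.250 0.000
1 3 -24.141 8.438
2 3 64.544 -12.199
3 3 -157.865 39.869
4 3 399.867 -90.491
5 3 -998.729 236.557

(exact arithmetic carried between steps; '≈' marks a value shown rounded to 6 d.p. or computed from one; I and e_prev carry over from the previous line; the table rounds u and y to 3 d.p., halves away from zero)
n=0: y=0, sp=3, e=sp−y=3; I=3, D=e−e_prev=3; u=2·3+1/4·3+3/2·3=11.25; next y=7/10·0+3/4·11.25=8.4375
n=1: y=8.4375, sp=3, e=sp−y=-5.4375; I=-2.4375, D=e−e_prev=-8.4375; u=2·(-5.4375)+1/4·(-2.4375)+3/2·(-8.4375)=-24.140625; next y=7/10·8.4375+3/4·(-24.140625)≈-12.199219
n=2: y≈-12.199219, sp=3, e=sp−y≈15.199219; I≈12.761719, D=e−e_prev≈20.636719; u=2·15.199219+1/4·12.761719+3/2·20.636719≈64.543945; next y=7/10·(-12.199219)+3/4·64.543945≈39.868506
n=3: y≈39.868506, sp=3, e=sp−y≈-36.868506; I≈-24.106787, D=e−e_prev≈-52.067725; u=2·(-36.868506)+1/4·(-24.106787)+3/2·(-52.067725)≈-157.865295; next y=7/10·39.868506+3/4·(-157.865295)≈-90.491017
n=4: y≈-90.491017, sp=3, e=sp−y≈93.491017; I≈69.384230, D=e−e_prev≈130.359523; u=2·93.491017+1/4·69.384230+3/2·130.359523≈399.867377; next y=7/10·(-90.491017)+3/4·399.867377≈236.556821
n=5: y≈236.556821, sp=3, e=sp−y≈-233.556821; I≈-164.172591, D=e−e_prev≈-327.047838; u=2·(-233.556821)+1/4·(-164.172591)+3/2·(-327.047838)≈-998.728547; next y=7/10·236.556821+3/4·(-998.728547)≈-583.456636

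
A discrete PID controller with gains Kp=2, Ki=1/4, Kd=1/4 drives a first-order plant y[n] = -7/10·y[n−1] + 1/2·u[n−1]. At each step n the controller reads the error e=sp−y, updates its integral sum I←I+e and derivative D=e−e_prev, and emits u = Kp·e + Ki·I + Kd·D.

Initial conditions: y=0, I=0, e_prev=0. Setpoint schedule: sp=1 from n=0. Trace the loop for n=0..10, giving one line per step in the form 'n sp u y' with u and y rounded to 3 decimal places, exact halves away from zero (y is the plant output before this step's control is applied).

0 1 2.500 0.000
1 1 -0.625 1.250
2 1 5.719 -1.188
3 1 -6.539 3.691
4 1 17.867 -5.853
5 1 -30.014 13.030
6 1 64.596 -24.129
7 1 -121.703 49.188
8 1 245.758 -95.283
9 1 -478.441 189.577
10 1 949.384 -371.924

(exact arithmetic carried between steps; '≈' marks a value shown rounded to 6 d.p. or computed from one; I and e_prev carry over from the previous line; the table rounds u and y to 3 d.p., halves away from zero)
n=0: y=0, sp=1, e=sp−y=1; I=1, D=e−e_prev=1; u=2·1+1/4·1+1/4·1=2.5; next y=-7/10·0+1/2·2.5=1.25
n=1: y=1.25, sp=1, e=sp−y=-0.25; I=0.75, D=e−e_prev=-1.25; u=2·(-0.25)+1/4·0.75+1/4·(-1.25)=-0.625; next y=-7/10·1.25+1/2·(-0.625)=-1.1875
n=2: y=-1.1875, sp=1, e=sp−y=2.1875; I=2.9375, D=e−e_prev=2.4375; u=2·2.1875+1/4·2.9375+1/4·2.4375=5.71875; next y=-7/10·(-1.1875)+1/2·5.71875=3.690625
n=3: y=3.690625, sp=1, e=sp−y=-2.690625; I=0.246875, D=e−e_prev=-4.878125; u=2·(-2.690625)+1/4·0.246875+1/4·(-4.878125)≈-6.539063; next y=-7/10·3.690625+1/2·(-6.539063)≈-5.852969
n=4: y≈-5.852969, sp=1, e=sp−y≈6.852969; I≈7.099844, D=e−e_prev≈9.543594; u=2·6.852969+1/4·7.099844+1/4·9.543594≈17.866797; next y=-7/10·(-5.852969)+1/2·17.866797≈13.030477
n=5: y≈13.030477, sp=1, e=sp−y≈-12.030477; I≈-4.930633, D=e−e_prev≈-18.883445; u=2·(-12.030477)+1/4·(-4.930633)+1/4·(-18.883445)≈-30.014473; next y=-7/10·13.030477+1/2·(-30.014473)≈-24.128570
n=6: y≈-24.128570, sp=1, e=sp−y≈25.128570; I≈20.197937, D=e−e_prev≈37.159046; u=2·25.128570+1/4·20.197937+1/4·37.159046≈64.596386; next y=-7/10·(-24.128570)+1/2·64.596386≈49.188192
n=7: y≈49.188192, sp=1, e=sp−y≈-48.188192; I≈-27.990255, D=e−e_prev≈-73.316762; u=2·(-48.188192)+1/4·(-27.990255)+1/4·(-73.316762)≈-121.703138; next y=-7/10·49.188192+1/2·(-121.703138)≈-95.283303
n=8: y≈-95.283303, sp=1, e=sp−y≈96.283303; I≈68.293048, D=e−e_prev≈144.471495; u=2·96.283303+1/4·68.293048+1/4·144.471495≈245.757742; next y=-7/10·(-95.283303)+1/2·245.757742≈189.577183
n=9: y≈189.577183, sp=1, e=sp−y≈-188.577183; I≈-120.284135, D=e−e_prev≈-284.860486; u=2·(-188.577183)+1/4·(-120.284135)+1/4·(-284.860486)≈-478.440522; next y=-7/10·189.577183+1/2·(-478.440522)≈-371.924289
n=10: y≈-371.924289, sp=1, e=sp−y≈372.924289; I≈252.640154, D=e−e_prev≈561.501472; u=2·372.924289+1/4·252.640154+1/4·561.501472≈949.383985; next y=-7/10·(-371.924289)+1/2·949.383985≈735.038995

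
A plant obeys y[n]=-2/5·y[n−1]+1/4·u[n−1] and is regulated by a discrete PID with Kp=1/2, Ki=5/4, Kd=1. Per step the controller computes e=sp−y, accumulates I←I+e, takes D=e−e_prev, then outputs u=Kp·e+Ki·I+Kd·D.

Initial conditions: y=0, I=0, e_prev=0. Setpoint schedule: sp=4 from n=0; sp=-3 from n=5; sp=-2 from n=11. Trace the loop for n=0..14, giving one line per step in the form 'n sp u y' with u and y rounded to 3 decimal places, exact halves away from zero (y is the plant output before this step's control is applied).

0 4 11.000 0.000
1 4 4.438 2.750
2 4 16.287 0.009
3 4 7.373 4.068
4 4 21.939 0.216
5 -3 -10.684 5.398
6 -3 19.129 -4.830
7 -3 -20.559 6.714
8 -3 18.827 -7.826
9 -3 -32.753 7.837
10 -3 22.054 -11.323
11 -2 -42.709 10.043
12 -2 30.630 -14.694
13 -2 -55.870 13.535
14 -2 43.462 -19.382

(exact arithmetic carried between steps; '≈' marks a value shown rounded to 6 d.p. or computed from one; I and e_prev carry over from the previous line; the table rounds u and y to 3 d.p., halves away from zero)
n=0: y=0, sp=4, e=sp−y=4; I=4, D=e−e_prev=4; u=1/2·4+5/4·4+1·4=11; next y=-2/5·0+1/4·11=2.75
n=1: y=2.75, sp=4, e=sp−y=1.25; I=5.25, D=e−e_prev=-2.75; u=1/2·1.25+5/4·5.25+1·(-2.75)=4.4375; next y=-2/5·2.75+1/4·4.4375=0.009375
n=2: y=0.009375, sp=4, e=sp−y=3.990625; I=9.240625, D=e−e_prev=2.740625; u=1/2·3.990625+5/4·9.240625+1·2.740625≈16.286719; next y=-2/5·0.009375+1/4·16.286719≈4.067930
n=3: y≈4.067930, sp=4, e=sp−y≈-0.067930; I≈9.172695, D=e−e_prev≈-4.058555; u=1/2·(-0.067930)+5/4·9.172695+1·(-4.058555)≈7.373350; next y=-2/5·4.067930+1/4·7.373350≈0.216166
n=4: y≈0.216166, sp=4, e=sp−y≈3.783834; I≈12.956530, D=e−e_prev≈3.851764; u=1/2·3.783834+5/4·12.956530+1·3.851764≈21.939344; next y=-2/5·0.216166+1/4·21.939344≈5.398370
n=5: y≈5.398370, sp=-3, e=sp−y≈-8.398370; I≈4.558160, D=e−e_prev≈-12.182204; u=1/2·(-8.398370)+5/4·4.558160+1·(-12.182204)≈-10.683689; next y=-2/5·5.398370+1/4·(-10.683689)≈-4.830270
n=6: y≈-4.830270, sp=-3, e=sp−y≈1.830270; I≈6.388430, D=e−e_prev≈10.228640; u=1/2·1.830270+5/4·6.388430+1·10.228640≈19.129313; next y=-2/5·(-4.830270)+1/4·19.129313≈6.714436
n=7: y≈6.714436, sp=-3, e=sp−y≈-9.714436; I≈-3.326006, D=e−e_prev≈-11.544706; u=1/2·(-9.714436)+5/4·(-3.326006)+1·(-11.544706)≈-20.559432; next y=-2/5·6.714436+1/4·(-20.559432)≈-7.825632
n=8: y≈-7.825632, sp=-3, e=sp−y≈4.825632; I≈1.499626, D=e−e_prev≈14.540069; u=1/2·4.825632+5/4·1.499626+1·14.540069≈18.827418; next y=-2/5·(-7.825632)+1/4·18.827418≈7.837107
n=9: y≈7.837107, sp=-3, e=sp−y≈-10.837107; I≈-9.337481, D=e−e_prev≈-15.662740; u=1/2·(-10.837107)+5/4·(-9.337481)+1·(-15.662740)≈-32.753145; next y=-2/5·7.837107+1/4·(-32.753145)≈-11.323129
n=10: y≈-11.323129, sp=-3, e=sp−y≈8.323129; I≈-1.014352, D=e−e_prev≈19.160237; u=1/2·8.323129+5/4·(-1.014352)+1·19.160237≈22.053862; next y=-2/5·(-11.323129)+1/4·22.053862≈10.042717
n=11: y≈10.042717, sp=-2, e=sp−y≈-12.042717; I≈-13.057069, D=e−e_prev≈-20.365846; u=1/2·(-12.042717)+5/4·(-13.057069)+1·(-20.365846)≈-42.708541; next y=-2/5·10.042717+1/4·(-42.708541)≈-14.694222
n=12: y≈-14.694222, sp=-2, e=sp−y≈12.694222; I≈-0.362847, D=e−e_prev≈24.736939; u=1/2·12.694222+5/4·(-0.362847)+1·24.736939≈30.630492; next y=-2/5·(-14.694222)+1/4·30.630492≈13.535312
n=13: y≈13.535312, sp=-2, e=sp−y≈-15.535312; I≈-15.898159, D=e−e_prev≈-28.229534; u=1/2·(-15.535312)+5/4·(-15.898159)+1·(-28.229534)≈-55.869888; next y=-2/5·13.535312+1/4·(-55.869888)≈-19.381597
n=14: y≈-19.381597, sp=-2, e=sp−y≈17.381597; I≈1.483438, D=e−e_prev≈32.916908; u=1/2·17.381597+5/4·1.483438+1·32.916908≈43.462004; next y=-2/5·(-19.381597)+1/4·43.462004≈18.618140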